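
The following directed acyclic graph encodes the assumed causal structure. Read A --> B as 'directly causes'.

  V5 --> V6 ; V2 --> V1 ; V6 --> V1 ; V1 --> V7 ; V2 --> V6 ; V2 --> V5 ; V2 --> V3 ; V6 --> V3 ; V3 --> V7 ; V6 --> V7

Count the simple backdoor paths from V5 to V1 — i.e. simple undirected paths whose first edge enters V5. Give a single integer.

8

A backdoor path from V5 to V1 is any simple undirected path whose first edge points into V5 (i.e. leaves V5 via a parent).
Parents of V5: {V2}.
Enumerating:
  P1: V5 <- V2 -> V6 -> V3 -> V7 <- V1
  P2: V5 <- V2 -> V6 -> V1
  P3: V5 <- V2 -> V6 -> V7 <- V1
  P4: V5 <- V2 -> V3 <- V6 -> V1
  P5: V5 <- V2 -> V3 <- V6 -> V7 <- V1
  P6: V5 <- V2 -> V3 -> V7 <- V6 -> V1
  P7: V5 <- V2 -> V3 -> V7 <- V1
  P8: V5 <- V2 -> V1
That exhausts the simple backdoor paths. Count: 8.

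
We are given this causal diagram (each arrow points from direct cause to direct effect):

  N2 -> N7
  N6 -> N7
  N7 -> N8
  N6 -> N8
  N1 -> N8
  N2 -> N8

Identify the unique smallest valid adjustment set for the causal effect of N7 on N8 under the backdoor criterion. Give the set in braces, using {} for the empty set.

Variables eligible for adjustment (non-descendants of N7, excluding N7 and N8): {N1, N2, N6}.
Backdoor paths from N7 to N8:
  P1: N7 <- N2 -> N8
  P2: N7 <- N6 -> N8
The empty set is not sufficient: P1 (N7 <- N2 -> N8) has no collider blocking it and no conditioned non-collider, so it is open.
Try {N2, N6}:
  P1: blocked at fork node N2 ∈ conditioning set.
  P2: blocked at fork node N6 ∈ conditioning set.
{N2, N6} contains no descendant of N7 and blocks every backdoor path.
Every element of {N2, N6} is needed (dropping N2 leaves P1 open; dropping N6 leaves P2 open), so no proper subset is valid.
Among all size-2 subsets of the eligible variables, only {N2, N6} blocks every backdoor path, so it is the unique smallest valid adjustment set.

{N2, N6}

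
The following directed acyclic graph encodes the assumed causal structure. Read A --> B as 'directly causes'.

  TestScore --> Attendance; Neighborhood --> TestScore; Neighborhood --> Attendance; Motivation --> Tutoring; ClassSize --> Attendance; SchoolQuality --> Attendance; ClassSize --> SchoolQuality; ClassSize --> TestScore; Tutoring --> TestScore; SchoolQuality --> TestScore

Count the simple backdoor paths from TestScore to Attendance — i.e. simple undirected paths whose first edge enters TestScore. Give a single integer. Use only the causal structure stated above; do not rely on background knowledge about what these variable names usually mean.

5

A backdoor path from TestScore to Attendance is any simple undirected path whose first edge points into TestScore (i.e. leaves TestScore via a parent).
Parents of TestScore: {ClassSize, Neighborhood, SchoolQuality, Tutoring}.
Enumerating:
  P1: TestScore <- ClassSize -> SchoolQuality -> Attendance
  P2: TestScore <- ClassSize -> Attendance
  P3: TestScore <- SchoolQuality <- ClassSize -> Attendance
  P4: TestScore <- SchoolQuality -> Attendance
  P5: TestScore <- Neighborhood -> Attendance
That exhausts the simple backdoor paths. Count: 5.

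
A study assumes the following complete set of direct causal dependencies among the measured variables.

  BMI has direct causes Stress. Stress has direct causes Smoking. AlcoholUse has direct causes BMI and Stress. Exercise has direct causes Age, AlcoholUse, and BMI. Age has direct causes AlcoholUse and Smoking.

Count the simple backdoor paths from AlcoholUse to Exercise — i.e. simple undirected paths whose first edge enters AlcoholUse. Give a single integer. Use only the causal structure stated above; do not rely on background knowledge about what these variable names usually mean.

A backdoor path from AlcoholUse to Exercise is any simple undirected path whose first edge points into AlcoholUse (i.e. leaves AlcoholUse via a parent).
Parents of AlcoholUse: {BMI, Stress}.
Enumerating:
  P1: AlcoholUse <- Stress <- Smoking -> Age -> Exercise
  P2: AlcoholUse <- Stress -> BMI -> Exercise
  P3: AlcoholUse <- BMI <- Stress <- Smoking -> Age -> Exercise
  P4: AlcoholUse <- BMI -> Exercise
That exhausts the simple backdoor paths. Count: 4.

4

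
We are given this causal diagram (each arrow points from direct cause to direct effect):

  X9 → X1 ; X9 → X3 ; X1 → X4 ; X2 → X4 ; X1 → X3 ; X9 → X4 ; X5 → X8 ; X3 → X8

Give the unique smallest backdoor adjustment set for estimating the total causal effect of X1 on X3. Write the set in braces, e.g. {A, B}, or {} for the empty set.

Variables eligible for adjustment (non-descendants of X1, excluding X1 and X3): {X2, X5, X9}.
Backdoor paths from X1 to X3:
  P1: X1 <- X9 -> X3
The empty set is not sufficient: P1 (X1 <- X9 -> X3) has no collider blocking it and no conditioned non-collider, so it is open.
Try {X9}:
  P1: blocked at fork node X9 ∈ conditioning set.
{X9} contains no descendant of X1 and blocks every backdoor path.
No other singleton works — e.g. {X5} leaves P1 open — so {X9} is the unique smallest valid adjustment set.

{X9}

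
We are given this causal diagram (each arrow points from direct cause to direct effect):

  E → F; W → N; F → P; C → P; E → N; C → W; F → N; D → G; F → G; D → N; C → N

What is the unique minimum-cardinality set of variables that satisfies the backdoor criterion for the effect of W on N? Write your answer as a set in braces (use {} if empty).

{C}

Variables eligible for adjustment (non-descendants of W, excluding W and N): {C, D, E, F, G, P}.
Backdoor paths from W to N:
  P1: W <- C -> P <- F <- E -> N
  P2: W <- C -> P <- F -> G <- D -> N
  P3: W <- C -> P <- F -> N
  P4: W <- C -> N
The empty set is not sufficient: P4 (W <- C -> N) has no collider blocking it and no conditioned non-collider, so it is open.
Try {C}:
  P1: blocked at fork node C ∈ conditioning set.
  P2: blocked at fork node C ∈ conditioning set.
  P3: blocked at fork node C ∈ conditioning set.
  P4: blocked at fork node C ∈ conditioning set.
{C} contains no descendant of W and blocks every backdoor path.
No other singleton works — e.g. {E} leaves P4 open — so {C} is the unique smallest valid adjustment set.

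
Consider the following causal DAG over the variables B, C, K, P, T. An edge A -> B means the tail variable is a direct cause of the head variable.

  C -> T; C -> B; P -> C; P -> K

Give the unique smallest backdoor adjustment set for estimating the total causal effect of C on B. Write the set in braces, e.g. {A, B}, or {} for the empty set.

{}

Variables eligible for adjustment (non-descendants of C, excluding C and B): {K, P}.
Backdoor paths from C to B:
  (none)
With no backdoor paths the empty set already satisfies the criterion, and it is trivially minimal.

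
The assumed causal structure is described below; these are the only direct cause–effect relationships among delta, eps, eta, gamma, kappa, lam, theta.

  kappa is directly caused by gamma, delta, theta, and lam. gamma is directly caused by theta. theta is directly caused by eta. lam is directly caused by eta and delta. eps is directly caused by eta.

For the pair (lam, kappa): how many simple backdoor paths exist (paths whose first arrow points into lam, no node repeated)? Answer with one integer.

3

A backdoor path from lam to kappa is any simple undirected path whose first edge points into lam (i.e. leaves lam via a parent).
Parents of lam: {delta, eta}.
Enumerating:
  P1: lam <- eta -> theta -> gamma -> kappa
  P2: lam <- eta -> theta -> kappa
  P3: lam <- delta -> kappa
That exhausts the simple backdoor paths. Count: 3.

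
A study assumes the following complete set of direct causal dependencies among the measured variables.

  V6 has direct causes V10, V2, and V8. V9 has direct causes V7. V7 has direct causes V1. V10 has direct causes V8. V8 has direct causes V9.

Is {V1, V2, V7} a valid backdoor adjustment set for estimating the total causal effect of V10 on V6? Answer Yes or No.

Backdoor paths from V10 to V6 (paths whose first edge points into V10):
  P1: V10 <- V8 -> V6
Condition 1 (no descendant of V10 in the set): holds — descendants of V10 are {V6}; none are in {V1, V2, V7}.
Condition 2 (every backdoor path blocked by {V1, V2, V7}):
  P1: open — no interior node is in the conditioning set.
{V1, V2, V7} does not satisfy the backdoor criterion.

No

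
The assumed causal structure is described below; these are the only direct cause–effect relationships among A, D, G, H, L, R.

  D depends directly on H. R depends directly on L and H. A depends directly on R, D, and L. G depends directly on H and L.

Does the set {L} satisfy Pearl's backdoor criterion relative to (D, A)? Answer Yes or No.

No

Backdoor paths from D to A (paths whose first edge points into D):
  P1: D <- H -> G <- L -> R -> A
  P2: D <- H -> G <- L -> A
  P3: D <- H -> R <- L -> A
  P4: D <- H -> R -> A
Condition 1 (no descendant of D in the set): holds — descendants of D are {A}; none are in {L}.
Condition 2 (every backdoor path blocked by {L}):
  P1: blocked at collider G (neither it nor any descendant is in the conditioning set).
  P2: blocked at collider G (neither it nor any descendant is in the conditioning set).
  P3: blocked at collider R (neither it nor any descendant is in the conditioning set).
  P4: open — no interior node is in the conditioning set.
{L} does not satisfy the backdoor criterion.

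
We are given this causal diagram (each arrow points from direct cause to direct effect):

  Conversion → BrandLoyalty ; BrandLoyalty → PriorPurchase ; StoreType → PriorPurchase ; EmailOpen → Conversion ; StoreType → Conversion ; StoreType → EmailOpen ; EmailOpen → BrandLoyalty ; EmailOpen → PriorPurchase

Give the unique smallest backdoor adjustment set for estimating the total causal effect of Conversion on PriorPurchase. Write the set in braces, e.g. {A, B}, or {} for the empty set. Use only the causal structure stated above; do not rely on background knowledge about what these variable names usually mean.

{EmailOpen, StoreType}

Variables eligible for adjustment (non-descendants of Conversion, excluding Conversion and PriorPurchase): {EmailOpen, StoreType}.
Backdoor paths from Conversion to PriorPurchase:
  P1: Conversion <- StoreType -> EmailOpen -> BrandLoyalty -> PriorPurchase
  P2: Conversion <- StoreType -> EmailOpen -> PriorPurchase
  P3: Conversion <- StoreType -> PriorPurchase
  P4: Conversion <- EmailOpen <- StoreType -> PriorPurchase
  P5: Conversion <- EmailOpen -> BrandLoyalty -> PriorPurchase
  P6: Conversion <- EmailOpen -> PriorPurchase
The empty set is not sufficient: P1 (Conversion <- StoreType -> EmailOpen -> BrandLoyalty -> PriorPurchase) has no collider blocking it and no conditioned non-collider, so it is open.
Try {EmailOpen, StoreType}:
  P1: blocked at fork node StoreType ∈ conditioning set.
  P2: blocked at fork node StoreType ∈ conditioning set.
  P3: blocked at fork node StoreType ∈ conditioning set.
  P4: blocked at chain node EmailOpen ∈ conditioning set.
  P5: blocked at fork node EmailOpen ∈ conditioning set.
  P6: blocked at fork node EmailOpen ∈ conditioning set.
{EmailOpen, StoreType} contains no descendant of Conversion and blocks every backdoor path.
Every element of {EmailOpen, StoreType} is needed (dropping EmailOpen leaves P5 open; dropping StoreType leaves P3 open), so no proper subset is valid.
Among all size-2 subsets of the eligible variables, only {EmailOpen, StoreType} blocks every backdoor path, so it is the unique smallest valid adjustment set.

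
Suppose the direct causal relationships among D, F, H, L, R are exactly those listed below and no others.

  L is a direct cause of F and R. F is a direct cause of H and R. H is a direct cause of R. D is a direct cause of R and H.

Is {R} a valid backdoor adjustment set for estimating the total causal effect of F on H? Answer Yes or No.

No

Backdoor paths from F to H (paths whose first edge points into F):
  P1: F <- L -> R <- D -> H
  P2: F <- L -> R <- H
Condition 1 (no descendant of F in the set): FAILS — R is a descendant of F.
Condition 2 (every backdoor path blocked by {R}):
  P1: open — collider(s) R are conditioned on (or have a conditioned descendant) and no non-collider on the path is in the set.
  P2: open — collider(s) R are conditioned on (or have a conditioned descendant) and no non-collider on the path is in the set.
{R} does not satisfy the backdoor criterion.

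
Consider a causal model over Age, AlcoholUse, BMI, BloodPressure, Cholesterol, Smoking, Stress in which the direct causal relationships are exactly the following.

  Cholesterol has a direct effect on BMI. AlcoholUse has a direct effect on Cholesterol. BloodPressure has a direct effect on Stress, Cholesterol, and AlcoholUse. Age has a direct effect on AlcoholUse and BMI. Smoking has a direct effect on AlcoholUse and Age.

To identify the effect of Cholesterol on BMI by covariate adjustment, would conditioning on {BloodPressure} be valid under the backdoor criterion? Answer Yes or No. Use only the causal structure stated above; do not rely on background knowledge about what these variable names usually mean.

Backdoor paths from Cholesterol to BMI (paths whose first edge points into Cholesterol):
  P1: Cholesterol <- BloodPressure -> AlcoholUse <- Smoking -> Age -> BMI
  P2: Cholesterol <- BloodPressure -> AlcoholUse <- Age -> BMI
  P3: Cholesterol <- AlcoholUse <- Smoking -> Age -> BMI
  P4: Cholesterol <- AlcoholUse <- Age -> BMI
Condition 1 (no descendant of Cholesterol in the set): holds — descendants of Cholesterol are {BMI}; none are in {BloodPressure}.
Condition 2 (every backdoor path blocked by {BloodPressure}):
  P1: blocked at fork node BloodPressure ∈ conditioning set.
  P2: blocked at fork node BloodPressure ∈ conditioning set.
  P3: open — no interior node is in the conditioning set.
  P4: open — no interior node is in the conditioning set.
{BloodPressure} does not satisfy the backdoor criterion.

No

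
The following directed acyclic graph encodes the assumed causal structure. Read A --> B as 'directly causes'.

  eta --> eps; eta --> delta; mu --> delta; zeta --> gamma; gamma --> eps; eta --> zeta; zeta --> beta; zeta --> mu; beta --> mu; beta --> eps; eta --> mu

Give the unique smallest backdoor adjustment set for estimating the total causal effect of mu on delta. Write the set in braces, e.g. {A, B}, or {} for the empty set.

{eta}

Variables eligible for adjustment (non-descendants of mu, excluding mu and delta): {beta, eps, eta, gamma, zeta}.
Backdoor paths from mu to delta:
  P1: mu <- eta -> delta
  P2: mu <- zeta <- eta -> delta
  P3: mu <- zeta -> beta -> eps <- eta -> delta
  P4: mu <- zeta -> gamma -> eps <- eta -> delta
  P5: mu <- beta <- zeta <- eta -> delta
  P6: mu <- beta <- zeta -> gamma -> eps <- eta -> delta
  P7: mu <- beta -> eps <- eta -> delta
  P8: mu <- beta -> eps <- gamma <- zeta <- eta -> delta
The empty set is not sufficient: P1 (mu <- eta -> delta) has no collider blocking it and no conditioned non-collider, so it is open.
Try {eta}:
  P1: blocked at fork node eta ∈ conditioning set.
  P2: blocked at fork node eta ∈ conditioning set.
  P3: blocked at collider eps (neither it nor any descendant is in the conditioning set).
  P4: blocked at collider eps (neither it nor any descendant is in the conditioning set).
  P5: blocked at fork node eta ∈ conditioning set.
  P6: blocked at collider eps (neither it nor any descendant is in the conditioning set).
  P7: blocked at collider eps (neither it nor any descendant is in the conditioning set).
  P8: blocked at collider eps (neither it nor any descendant is in the conditioning set).
{eta} contains no descendant of mu and blocks every backdoor path.
No other singleton works — e.g. {zeta} leaves P1 open — so {eta} is the unique smallest valid adjustment set.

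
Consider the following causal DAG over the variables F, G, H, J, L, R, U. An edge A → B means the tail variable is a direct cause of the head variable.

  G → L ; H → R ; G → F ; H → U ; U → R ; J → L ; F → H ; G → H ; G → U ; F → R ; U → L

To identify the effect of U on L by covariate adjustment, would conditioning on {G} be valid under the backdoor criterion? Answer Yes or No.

Backdoor paths from U to L (paths whose first edge points into U):
  P1: U <- G -> L
  P2: U <- H <- G -> L
  P3: U <- H <- F <- G -> L
  P4: U <- H -> R <- F <- G -> L
Condition 1 (no descendant of U in the set): holds — descendants of U are {L, R}; none are in {G}.
Condition 2 (every backdoor path blocked by {G}):
  P1: blocked at fork node G ∈ conditioning set.
  P2: blocked at fork node G ∈ conditioning set.
  P3: blocked at fork node G ∈ conditioning set.
  P4: blocked at collider R (neither it nor any descendant is in the conditioning set).
{G} satisfies the backdoor criterion.

Yes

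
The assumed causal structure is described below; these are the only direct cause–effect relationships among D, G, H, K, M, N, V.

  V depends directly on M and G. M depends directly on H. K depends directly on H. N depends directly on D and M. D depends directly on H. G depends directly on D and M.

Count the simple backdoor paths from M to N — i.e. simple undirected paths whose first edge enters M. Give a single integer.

1

A backdoor path from M to N is any simple undirected path whose first edge points into M (i.e. leaves M via a parent).
Parents of M: {H}.
Enumerating:
  P1: M <- H -> D -> N
That exhausts the simple backdoor paths. Count: 1.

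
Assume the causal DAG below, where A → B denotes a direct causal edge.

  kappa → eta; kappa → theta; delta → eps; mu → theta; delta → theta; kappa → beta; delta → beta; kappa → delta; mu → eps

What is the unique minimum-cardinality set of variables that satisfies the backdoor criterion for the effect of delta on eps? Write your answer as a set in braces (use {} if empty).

{}

Variables eligible for adjustment (non-descendants of delta, excluding delta and eps): {eta, kappa, mu}.
Backdoor paths from delta to eps:
  P1: delta <- kappa -> theta <- mu -> eps
Each backdoor path contains an unconditioned collider, so every path is already blocked with the empty conditioning set:
  P1: blocked at collider theta (neither it nor any descendant is in the conditioning set).
The empty set is therefore the unique smallest valid set.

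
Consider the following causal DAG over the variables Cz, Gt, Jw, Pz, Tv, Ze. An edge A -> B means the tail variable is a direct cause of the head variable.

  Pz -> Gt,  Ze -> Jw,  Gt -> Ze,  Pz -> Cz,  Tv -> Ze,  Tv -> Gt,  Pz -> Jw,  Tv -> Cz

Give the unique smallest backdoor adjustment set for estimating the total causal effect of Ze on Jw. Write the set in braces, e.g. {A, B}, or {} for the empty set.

Variables eligible for adjustment (non-descendants of Ze, excluding Ze and Jw): {Cz, Gt, Pz, Tv}.
Backdoor paths from Ze to Jw:
  P1: Ze <- Tv -> Gt <- Pz -> Jw
  P2: Ze <- Tv -> Cz <- Pz -> Jw
  P3: Ze <- Gt <- Pz -> Jw
  P4: Ze <- Gt <- Tv -> Cz <- Pz -> Jw
The empty set is not sufficient: P3 (Ze <- Gt <- Pz -> Jw) has no collider blocking it and no conditioned non-collider, so it is open.
Try {Pz}:
  P1: blocked at collider Gt (neither it nor any descendant is in the conditioning set).
  P2: blocked at collider Cz (neither it nor any descendant is in the conditioning set).
  P3: blocked at fork node Pz ∈ conditioning set.
  P4: blocked at collider Cz (neither it nor any descendant is in the conditioning set).
{Pz} contains no descendant of Ze and blocks every backdoor path.
No other singleton works — e.g. {Tv} leaves P3 open — so {Pz} is the unique smallest valid adjustment set.

{Pz}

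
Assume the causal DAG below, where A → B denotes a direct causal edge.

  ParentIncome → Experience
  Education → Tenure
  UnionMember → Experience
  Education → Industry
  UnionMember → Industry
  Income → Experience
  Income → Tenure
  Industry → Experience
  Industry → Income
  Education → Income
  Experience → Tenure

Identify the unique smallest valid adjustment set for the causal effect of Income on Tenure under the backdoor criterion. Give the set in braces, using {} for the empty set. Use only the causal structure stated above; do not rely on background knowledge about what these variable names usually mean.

{Education, Industry}

Variables eligible for adjustment (non-descendants of Income, excluding Income and Tenure): {Education, Industry, ParentIncome, UnionMember}.
Backdoor paths from Income to Tenure:
  P1: Income <- Education -> Industry <- UnionMember -> Experience -> Tenure
  P2: Income <- Education -> Industry -> Experience -> Tenure
  P3: Income <- Education -> Tenure
  P4: Income <- Industry <- Education -> Tenure
  P5: Income <- Industry <- UnionMember -> Experience -> Tenure
  P6: Income <- Industry -> Experience -> Tenure
The empty set is not sufficient: P2 (Income <- Education -> Industry -> Experience -> Tenure) has no collider blocking it and no conditioned non-collider, so it is open.
Try {Education, Industry}:
  P1: blocked at fork node Education ∈ conditioning set.
  P2: blocked at fork node Education ∈ conditioning set.
  P3: blocked at fork node Education ∈ conditioning set.
  P4: blocked at chain node Industry ∈ conditioning set.
  P5: blocked at chain node Industry ∈ conditioning set.
  P6: blocked at fork node Industry ∈ conditioning set.
{Education, Industry} contains no descendant of Income and blocks every backdoor path.
Every element of {Education, Industry} is needed (dropping Education leaves P1 open; dropping Industry leaves P5 open), so no proper subset is valid.
Among all size-2 subsets of the eligible variables, only {Education, Industry} blocks every backdoor path, so it is the unique smallest valid adjustment set.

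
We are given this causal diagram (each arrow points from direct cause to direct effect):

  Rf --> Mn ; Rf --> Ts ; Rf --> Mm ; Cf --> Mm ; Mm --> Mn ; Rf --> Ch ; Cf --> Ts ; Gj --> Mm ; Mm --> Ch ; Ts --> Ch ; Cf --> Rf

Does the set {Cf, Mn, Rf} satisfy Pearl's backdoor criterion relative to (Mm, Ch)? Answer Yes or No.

Backdoor paths from Mm to Ch (paths whose first edge points into Mm):
  P1: Mm <- Cf -> Rf -> Ts -> Ch
  P2: Mm <- Cf -> Rf -> Ch
  P3: Mm <- Cf -> Ts <- Rf -> Ch
  P4: Mm <- Cf -> Ts -> Ch
  P5: Mm <- Rf <- Cf -> Ts -> Ch
  P6: Mm <- Rf -> Ts -> Ch
  P7: Mm <- Rf -> Ch
Condition 1 (no descendant of Mm in the set): FAILS — Mn is a descendant of Mm.
Condition 2 (every backdoor path blocked by {Cf, Mn, Rf}):
  P1: blocked at fork node Cf ∈ conditioning set.
  P2: blocked at fork node Cf ∈ conditioning set.
  P3: blocked at fork node Cf ∈ conditioning set.
  P4: blocked at fork node Cf ∈ conditioning set.
  P5: blocked at chain node Rf ∈ conditioning set.
  P6: blocked at fork node Rf ∈ conditioning set.
  P7: blocked at fork node Rf ∈ conditioning set.
{Cf, Mn, Rf} does not satisfy the backdoor criterion.

No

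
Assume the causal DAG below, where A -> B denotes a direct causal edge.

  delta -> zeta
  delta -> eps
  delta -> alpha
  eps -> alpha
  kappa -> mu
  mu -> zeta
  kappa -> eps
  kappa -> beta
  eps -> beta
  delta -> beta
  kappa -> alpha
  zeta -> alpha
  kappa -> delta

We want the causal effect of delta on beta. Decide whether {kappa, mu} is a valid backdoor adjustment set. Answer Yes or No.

Backdoor paths from delta to beta (paths whose first edge points into delta):
  P1: delta <- kappa -> mu -> zeta -> alpha <- eps -> beta
  P2: delta <- kappa -> eps -> beta
  P3: delta <- kappa -> beta
  P4: delta <- kappa -> alpha <- eps -> beta
Condition 1 (no descendant of delta in the set): holds — descendants of delta are {alpha, beta, eps, zeta}; none are in {kappa, mu}.
Condition 2 (every backdoor path blocked by {kappa, mu}):
  P1: blocked at fork node kappa ∈ conditioning set.
  P2: blocked at fork node kappa ∈ conditioning set.
  P3: blocked at fork node kappa ∈ conditioning set.
  P4: blocked at fork node kappa ∈ conditioning set.
{kappa, mu} satisfies the backdoor criterion.

Yes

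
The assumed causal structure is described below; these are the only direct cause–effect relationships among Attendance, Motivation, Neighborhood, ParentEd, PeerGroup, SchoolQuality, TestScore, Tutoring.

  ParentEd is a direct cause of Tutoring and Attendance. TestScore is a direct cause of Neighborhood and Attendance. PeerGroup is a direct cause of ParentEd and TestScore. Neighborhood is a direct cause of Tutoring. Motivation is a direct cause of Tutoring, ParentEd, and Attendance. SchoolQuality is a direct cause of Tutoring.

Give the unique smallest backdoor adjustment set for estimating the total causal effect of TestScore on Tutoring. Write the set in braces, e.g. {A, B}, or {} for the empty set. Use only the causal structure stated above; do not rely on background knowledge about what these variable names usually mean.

Variables eligible for adjustment (non-descendants of TestScore, excluding TestScore and Tutoring): {Motivation, ParentEd, PeerGroup, SchoolQuality}.
Backdoor paths from TestScore to Tutoring:
  P1: TestScore <- PeerGroup -> ParentEd <- Motivation -> Tutoring
  P2: TestScore <- PeerGroup -> ParentEd -> Attendance <- Motivation -> Tutoring
  P3: TestScore <- PeerGroup -> ParentEd -> Tutoring
The empty set is not sufficient: P3 (TestScore <- PeerGroup -> ParentEd -> Tutoring) has no collider blocking it and no conditioned non-collider, so it is open.
Try {PeerGroup}:
  P1: blocked at fork node PeerGroup ∈ conditioning set.
  P2: blocked at fork node PeerGroup ∈ conditioning set.
  P3: blocked at fork node PeerGroup ∈ conditioning set.
{PeerGroup} contains no descendant of TestScore and blocks every backdoor path.
No other singleton works — e.g. {Motivation} leaves P3 open — so {PeerGroup} is the unique smallest valid adjustment set.

{PeerGroup}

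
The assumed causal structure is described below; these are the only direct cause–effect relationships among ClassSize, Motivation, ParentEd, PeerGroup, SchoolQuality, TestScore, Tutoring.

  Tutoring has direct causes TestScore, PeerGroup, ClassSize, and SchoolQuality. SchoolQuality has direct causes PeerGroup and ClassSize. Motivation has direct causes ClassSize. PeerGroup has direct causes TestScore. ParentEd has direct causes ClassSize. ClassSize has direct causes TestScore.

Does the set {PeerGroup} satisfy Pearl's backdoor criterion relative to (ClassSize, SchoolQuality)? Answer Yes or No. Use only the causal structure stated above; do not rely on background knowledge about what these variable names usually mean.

Yes

Backdoor paths from ClassSize to SchoolQuality (paths whose first edge points into ClassSize):
  P1: ClassSize <- TestScore -> PeerGroup -> SchoolQuality
  P2: ClassSize <- TestScore -> PeerGroup -> Tutoring <- SchoolQuality
  P3: ClassSize <- TestScore -> Tutoring <- PeerGroup -> SchoolQuality
  P4: ClassSize <- TestScore -> Tutoring <- SchoolQuality
Condition 1 (no descendant of ClassSize in the set): holds — descendants of ClassSize are {Motivation, ParentEd, SchoolQuality, Tutoring}; none are in {PeerGroup}.
Condition 2 (every backdoor path blocked by {PeerGroup}):
  P1: blocked at chain node PeerGroup ∈ conditioning set.
  P2: blocked at chain node PeerGroup ∈ conditioning set.
  P3: blocked at collider Tutoring (neither it nor any descendant is in the conditioning set).
  P4: blocked at collider Tutoring (neither it nor any descendant is in the conditioning set).
{PeerGroup} satisfies the backdoor criterion.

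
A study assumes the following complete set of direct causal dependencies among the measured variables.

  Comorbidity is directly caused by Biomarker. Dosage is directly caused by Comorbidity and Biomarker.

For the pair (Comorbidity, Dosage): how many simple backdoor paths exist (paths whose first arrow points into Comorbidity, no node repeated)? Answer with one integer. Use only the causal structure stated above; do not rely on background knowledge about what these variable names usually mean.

A backdoor path from Comorbidity to Dosage is any simple undirected path whose first edge points into Comorbidity (i.e. leaves Comorbidity via a parent).
Parents of Comorbidity: {Biomarker}.
Enumerating:
  P1: Comorbidity <- Biomarker -> Dosage
That exhausts the simple backdoor paths. Count: 1.

1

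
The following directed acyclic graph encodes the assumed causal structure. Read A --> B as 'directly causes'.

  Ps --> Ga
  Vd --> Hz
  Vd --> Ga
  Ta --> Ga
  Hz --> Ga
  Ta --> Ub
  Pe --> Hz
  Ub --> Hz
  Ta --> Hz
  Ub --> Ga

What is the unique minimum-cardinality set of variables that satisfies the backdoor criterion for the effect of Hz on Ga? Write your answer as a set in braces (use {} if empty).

{Ta, Ub, Vd}

Variables eligible for adjustment (non-descendants of Hz, excluding Hz and Ga): {Pe, Ps, Ta, Ub, Vd}.
Backdoor paths from Hz to Ga:
  P1: Hz <- Vd -> Ga
  P2: Hz <- Ta -> Ub -> Ga
  P3: Hz <- Ta -> Ga
  P4: Hz <- Ub <- Ta -> Ga
  P5: Hz <- Ub -> Ga
The empty set is not sufficient: P1 (Hz <- Vd -> Ga) has no collider blocking it and no conditioned non-collider, so it is open.
Try {Ta, Ub, Vd}:
  P1: blocked at fork node Vd ∈ conditioning set.
  P2: blocked at fork node Ta ∈ conditioning set.
  P3: blocked at fork node Ta ∈ conditioning set.
  P4: blocked at chain node Ub ∈ conditioning set.
  P5: blocked at fork node Ub ∈ conditioning set.
{Ta, Ub, Vd} contains no descendant of Hz and blocks every backdoor path.
Every element of {Ta, Ub, Vd} is needed (dropping Ta leaves P3 open; dropping Ub leaves P5 open; dropping Vd leaves P1 open), so no proper subset is valid.
Among all size-3 subsets of the eligible variables, only {Ta, Ub, Vd} blocks every backdoor path, so it is the unique smallest valid adjustment set.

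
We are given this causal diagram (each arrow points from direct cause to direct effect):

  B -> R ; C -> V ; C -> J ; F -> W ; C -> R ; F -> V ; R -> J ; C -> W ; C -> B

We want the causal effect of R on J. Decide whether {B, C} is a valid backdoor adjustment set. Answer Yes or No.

Backdoor paths from R to J (paths whose first edge points into R):
  P1: R <- C -> J
  P2: R <- B <- C -> J
Condition 1 (no descendant of R in the set): holds — descendants of R are {J}; none are in {B, C}.
Condition 2 (every backdoor path blocked by {B, C}):
  P1: blocked at fork node C ∈ conditioning set.
  P2: blocked at chain node B ∈ conditioning set.
{B, C} satisfies the backdoor criterion.

Yes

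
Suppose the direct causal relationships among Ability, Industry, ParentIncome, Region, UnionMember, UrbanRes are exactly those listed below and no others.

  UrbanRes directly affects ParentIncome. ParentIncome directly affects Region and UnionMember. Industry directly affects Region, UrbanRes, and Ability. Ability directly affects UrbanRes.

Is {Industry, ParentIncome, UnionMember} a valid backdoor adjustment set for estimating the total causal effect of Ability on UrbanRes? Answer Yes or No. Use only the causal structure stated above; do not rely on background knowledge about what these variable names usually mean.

Backdoor paths from Ability to UrbanRes (paths whose first edge points into Ability):
  P1: Ability <- Industry -> UrbanRes
  P2: Ability <- Industry -> Region <- ParentIncome <- UrbanRes
Condition 1 (no descendant of Ability in the set): FAILS — ParentIncome and UnionMember are descendants of Ability.
Condition 2 (every backdoor path blocked by {Industry, ParentIncome, UnionMember}):
  P1: blocked at fork node Industry ∈ conditioning set.
  P2: blocked at fork node Industry ∈ conditioning set.
{Industry, ParentIncome, UnionMember} does not satisfy the backdoor criterion.

No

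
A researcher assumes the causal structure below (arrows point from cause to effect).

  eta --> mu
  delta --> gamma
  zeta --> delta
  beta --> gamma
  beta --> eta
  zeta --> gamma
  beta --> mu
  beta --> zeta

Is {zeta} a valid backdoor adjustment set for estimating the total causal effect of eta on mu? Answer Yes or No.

No

Backdoor paths from eta to mu (paths whose first edge points into eta):
  P1: eta <- beta -> mu
Condition 1 (no descendant of eta in the set): holds — descendants of eta are {mu}; none are in {zeta}.
Condition 2 (every backdoor path blocked by {zeta}):
  P1: open — no interior node is in the conditioning set.
{zeta} does not satisfy the backdoor criterion.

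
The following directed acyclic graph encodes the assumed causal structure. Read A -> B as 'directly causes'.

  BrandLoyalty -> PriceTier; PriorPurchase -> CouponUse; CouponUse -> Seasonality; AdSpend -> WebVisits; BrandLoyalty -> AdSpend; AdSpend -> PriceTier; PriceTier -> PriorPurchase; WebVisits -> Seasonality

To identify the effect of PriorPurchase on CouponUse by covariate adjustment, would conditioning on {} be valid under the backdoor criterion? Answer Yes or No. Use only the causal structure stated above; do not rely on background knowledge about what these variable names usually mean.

Yes

Backdoor paths from PriorPurchase to CouponUse (paths whose first edge points into PriorPurchase):
  P1: PriorPurchase <- PriceTier <- BrandLoyalty -> AdSpend -> WebVisits -> Seasonality <- CouponUse
  P2: PriorPurchase <- PriceTier <- AdSpend -> WebVisits -> Seasonality <- CouponUse
Condition 1 (no descendant of PriorPurchase in the set): holds — descendants of PriorPurchase are {CouponUse, Seasonality}; none are in {}.
Condition 2 (every backdoor path blocked by {}):
  P1: blocked at collider Seasonality (neither it nor any descendant is in the conditioning set).
  P2: blocked at collider Seasonality (neither it nor any descendant is in the conditioning set).
{} satisfies the backdoor criterion.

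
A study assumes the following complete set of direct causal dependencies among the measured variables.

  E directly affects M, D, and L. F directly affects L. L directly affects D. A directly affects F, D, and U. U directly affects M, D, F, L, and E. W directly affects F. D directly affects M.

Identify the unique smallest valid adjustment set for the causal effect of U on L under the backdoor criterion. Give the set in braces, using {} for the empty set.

{A}

Variables eligible for adjustment (non-descendants of U, excluding U and L): {A, W}.
Backdoor paths from U to L:
  P1: U <- A -> F -> L
  P2: U <- A -> D <- E -> L
  P3: U <- A -> D <- L
  P4: U <- A -> D -> M <- E -> L
The empty set is not sufficient: P1 (U <- A -> F -> L) has no collider blocking it and no conditioned non-collider, so it is open.
Try {A}:
  P1: blocked at fork node A ∈ conditioning set.
  P2: blocked at fork node A ∈ conditioning set.
  P3: blocked at fork node A ∈ conditioning set.
  P4: blocked at fork node A ∈ conditioning set.
{A} contains no descendant of U and blocks every backdoor path.
No other singleton works — e.g. {W} leaves P1 open — so {A} is the unique smallest valid adjustment set.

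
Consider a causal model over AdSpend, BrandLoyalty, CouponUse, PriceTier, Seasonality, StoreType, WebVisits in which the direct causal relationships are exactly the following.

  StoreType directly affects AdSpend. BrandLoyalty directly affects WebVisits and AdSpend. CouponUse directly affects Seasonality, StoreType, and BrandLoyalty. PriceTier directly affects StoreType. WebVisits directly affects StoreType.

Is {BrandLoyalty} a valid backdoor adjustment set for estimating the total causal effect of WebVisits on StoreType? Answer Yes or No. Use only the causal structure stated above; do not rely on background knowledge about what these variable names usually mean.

Backdoor paths from WebVisits to StoreType (paths whose first edge points into WebVisits):
  P1: WebVisits <- BrandLoyalty <- CouponUse -> StoreType
  P2: WebVisits <- BrandLoyalty -> AdSpend <- StoreType
Condition 1 (no descendant of WebVisits in the set): holds — descendants of WebVisits are {AdSpend, StoreType}; none are in {BrandLoyalty}.
Condition 2 (every backdoor path blocked by {BrandLoyalty}):
  P1: blocked at chain node BrandLoyalty ∈ conditioning set.
  P2: blocked at fork node BrandLoyalty ∈ conditioning set.
{BrandLoyalty} satisfies the backdoor criterion.

Yes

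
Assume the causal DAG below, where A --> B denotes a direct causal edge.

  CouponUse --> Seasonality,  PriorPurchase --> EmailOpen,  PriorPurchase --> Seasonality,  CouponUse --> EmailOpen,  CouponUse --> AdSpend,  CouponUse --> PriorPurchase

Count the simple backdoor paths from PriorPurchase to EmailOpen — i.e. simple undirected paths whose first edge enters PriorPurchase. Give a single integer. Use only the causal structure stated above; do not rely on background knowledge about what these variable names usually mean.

A backdoor path from PriorPurchase to EmailOpen is any simple undirected path whose first edge points into PriorPurchase (i.e. leaves PriorPurchase via a parent).
Parents of PriorPurchase: {CouponUse}.
Enumerating:
  P1: PriorPurchase <- CouponUse -> EmailOpen
That exhausts the simple backdoor paths. Count: 1.

1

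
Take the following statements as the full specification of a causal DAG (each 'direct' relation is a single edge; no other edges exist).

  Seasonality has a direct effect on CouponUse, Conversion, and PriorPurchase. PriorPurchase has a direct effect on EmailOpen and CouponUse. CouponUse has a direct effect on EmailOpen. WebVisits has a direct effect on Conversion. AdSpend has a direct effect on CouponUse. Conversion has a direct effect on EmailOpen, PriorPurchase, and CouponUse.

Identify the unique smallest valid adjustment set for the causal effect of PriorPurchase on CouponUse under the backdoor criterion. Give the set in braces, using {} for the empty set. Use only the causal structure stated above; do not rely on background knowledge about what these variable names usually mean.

Variables eligible for adjustment (non-descendants of PriorPurchase, excluding PriorPurchase and CouponUse): {AdSpend, Conversion, Seasonality, WebVisits}.
Backdoor paths from PriorPurchase to CouponUse:
  P1: PriorPurchase <- Seasonality -> Conversion -> CouponUse
  P2: PriorPurchase <- Seasonality -> Conversion -> EmailOpen <- CouponUse
  P3: PriorPurchase <- Seasonality -> CouponUse
  P4: PriorPurchase <- Conversion <- Seasonality -> CouponUse
  P5: PriorPurchase <- Conversion -> CouponUse
  P6: PriorPurchase <- Conversion -> EmailOpen <- CouponUse
The empty set is not sufficient: P1 (PriorPurchase <- Seasonality -> Conversion -> CouponUse) has no collider blocking it and no conditioned non-collider, so it is open.
Try {Conversion, Seasonality}:
  P1: blocked at fork node Seasonality ∈ conditioning set.
  P2: blocked at fork node Seasonality ∈ conditioning set.
  P3: blocked at fork node Seasonality ∈ conditioning set.
  P4: blocked at chain node Conversion ∈ conditioning set.
  P5: blocked at fork node Conversion ∈ conditioning set.
  P6: blocked at fork node Conversion ∈ conditioning set.
{Conversion, Seasonality} contains no descendant of PriorPurchase and blocks every backdoor path.
Every element of {Conversion, Seasonality} is needed (dropping Conversion leaves P5 open; dropping Seasonality leaves P3 open), so no proper subset is valid.
Among all size-2 subsets of the eligible variables, only {Conversion, Seasonality} blocks every backdoor path, so it is the unique smallest valid adjustment set.

{Conversion, Seasonality}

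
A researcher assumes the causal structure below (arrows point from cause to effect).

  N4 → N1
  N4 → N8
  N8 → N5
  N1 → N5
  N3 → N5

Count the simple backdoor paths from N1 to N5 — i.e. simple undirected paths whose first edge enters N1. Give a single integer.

1

A backdoor path from N1 to N5 is any simple undirected path whose first edge points into N1 (i.e. leaves N1 via a parent).
Parents of N1: {N4}.
Enumerating:
  P1: N1 <- N4 -> N8 -> N5
That exhausts the simple backdoor paths. Count: 1.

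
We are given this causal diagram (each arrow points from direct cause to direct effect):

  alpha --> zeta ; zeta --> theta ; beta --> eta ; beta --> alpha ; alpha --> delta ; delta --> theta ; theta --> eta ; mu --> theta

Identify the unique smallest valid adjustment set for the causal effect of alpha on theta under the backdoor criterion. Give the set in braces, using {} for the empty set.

{}

Variables eligible for adjustment (non-descendants of alpha, excluding alpha and theta): {beta, mu}.
Backdoor paths from alpha to theta:
  P1: alpha <- beta -> eta <- theta
Each backdoor path contains an unconditioned collider, so every path is already blocked with the empty conditioning set:
  P1: blocked at collider eta (neither it nor any descendant is in the conditioning set).
The empty set is therefore the unique smallest valid set.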